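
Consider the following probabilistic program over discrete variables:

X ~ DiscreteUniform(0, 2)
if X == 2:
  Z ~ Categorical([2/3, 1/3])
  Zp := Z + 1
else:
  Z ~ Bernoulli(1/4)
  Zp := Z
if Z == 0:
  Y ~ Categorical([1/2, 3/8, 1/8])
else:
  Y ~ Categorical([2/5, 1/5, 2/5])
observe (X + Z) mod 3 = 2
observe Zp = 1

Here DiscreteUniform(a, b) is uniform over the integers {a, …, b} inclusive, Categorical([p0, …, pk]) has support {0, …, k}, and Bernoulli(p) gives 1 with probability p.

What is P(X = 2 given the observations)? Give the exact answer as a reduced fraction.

Enumerate traces; 6 have nonzero weight after conditioning:
  (X=1, Z=1, Y=0) weight 1/30
  (X=1, Z=1, Y=1) weight 1/60
  (X=1, Z=1, Y=2) weight 1/30
  (X=2, Z=0, Y=0) weight 1/9
  (X=2, Z=0, Y=1) weight 1/12
  (X=2, Z=0, Y=2) weight 1/36
Group by X:
  weight(X=1) = 1/12
  weight(X=2) = 2/9
Total weight = 1/12 + 2/9 = 11/36
P(X=1 | obs) = 1/12 / 11/36 = 3/11
P(X=2 | obs) = 2/9 / 11/36 = 8/11

P(X = 2 | obs) = 8/11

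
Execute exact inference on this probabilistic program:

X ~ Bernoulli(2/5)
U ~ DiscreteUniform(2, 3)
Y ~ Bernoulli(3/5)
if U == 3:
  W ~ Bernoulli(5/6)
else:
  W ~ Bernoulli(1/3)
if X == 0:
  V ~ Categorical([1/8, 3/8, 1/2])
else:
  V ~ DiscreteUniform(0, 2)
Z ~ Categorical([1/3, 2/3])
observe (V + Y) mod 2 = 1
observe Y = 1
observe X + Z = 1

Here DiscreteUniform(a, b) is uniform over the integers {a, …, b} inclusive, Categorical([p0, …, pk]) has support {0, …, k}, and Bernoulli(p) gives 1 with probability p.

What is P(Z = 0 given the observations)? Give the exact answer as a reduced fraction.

P(Z = 0 | obs) = 16/61

Enumerate traces; 16 have nonzero weight after conditioning:
  (X=0, U=2, Y=1, W=0, V=0, Z=1) weight 1/100
  (X=0, U=2, Y=1, W=0, V=2, Z=1) weight 1/25
  (X=0, U=2, Y=1, W=1, V=0, Z=1) weight 1/200
  (X=0, U=2, Y=1, W=1, V=2, Z=1) weight 1/50
  (X=0, U=3, Y=1, W=0, V=0, Z=1) weight 1/400
  (X=0, U=3, Y=1, W=0, V=2, Z=1) weight 1/100
  (X=0, U=3, Y=1, W=1, V=0, Z=1) weight 1/80
  (X=0, U=3, Y=1, W=1, V=2, Z=1) weight 1/20
  (X=1, U=2, Y=1, W=0, V=0, Z=0) weight 2/225
  … 7 more
Group by Z:
  weight(Z=0) = 4/75
  weight(Z=1) = 3/20
Total weight = 4/75 + 3/20 = 61/300
P(Z=0 | obs) = 4/75 / 61/300 = 16/61
P(Z=1 | obs) = 3/20 / 61/300 = 45/61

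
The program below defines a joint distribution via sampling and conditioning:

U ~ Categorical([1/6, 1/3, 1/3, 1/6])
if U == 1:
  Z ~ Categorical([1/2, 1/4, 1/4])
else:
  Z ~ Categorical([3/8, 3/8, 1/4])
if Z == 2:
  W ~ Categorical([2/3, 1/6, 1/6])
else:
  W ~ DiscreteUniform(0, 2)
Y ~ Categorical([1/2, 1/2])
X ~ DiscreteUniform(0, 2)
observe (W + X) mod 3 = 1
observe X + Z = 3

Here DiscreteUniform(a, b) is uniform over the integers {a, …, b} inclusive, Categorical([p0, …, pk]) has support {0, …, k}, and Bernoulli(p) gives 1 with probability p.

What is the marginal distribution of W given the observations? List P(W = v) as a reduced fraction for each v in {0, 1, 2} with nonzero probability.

P(W=0) = 3/5, P(W=2) = 2/5

Enumerate traces; 16 have nonzero weight after conditioning:
  (U=0, Z=1, W=2, Y=0, X=2) weight 1/288
  (U=0, Z=1, W=2, Y=1, X=2) weight 1/288
  (U=0, Z=2, W=0, Y=0, X=1) weight 1/216
  (U=0, Z=2, W=0, Y=1, X=1) weight 1/216
  (U=1, Z=1, W=2, Y=0, X=2) weight 1/216
  (U=1, Z=1, W=2, Y=1, X=2) weight 1/216
  (U=1, Z=2, W=0, Y=0, X=1) weight 1/108
  (U=1, Z=2, W=0, Y=1, X=1) weight 1/108
  … 8 more
Group by W:
  weight(W=0) = 1/18
  weight(W=2) = 1/27
Total weight = 1/18 + 1/27 = 5/54
P(W=0 | obs) = 1/18 / 5/54 = 3/5
P(W=2 | obs) = 1/27 / 5/54 = 2/5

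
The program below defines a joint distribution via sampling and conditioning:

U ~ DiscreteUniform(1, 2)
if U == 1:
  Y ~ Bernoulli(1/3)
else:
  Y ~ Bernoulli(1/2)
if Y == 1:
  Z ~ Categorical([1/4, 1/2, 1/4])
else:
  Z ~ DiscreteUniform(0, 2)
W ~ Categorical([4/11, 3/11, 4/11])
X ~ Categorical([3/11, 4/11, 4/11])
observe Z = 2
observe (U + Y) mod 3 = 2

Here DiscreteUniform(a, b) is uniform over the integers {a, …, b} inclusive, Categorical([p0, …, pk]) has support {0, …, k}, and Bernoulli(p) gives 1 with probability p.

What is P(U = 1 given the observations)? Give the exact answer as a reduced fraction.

P(U = 1 | obs) = 1/3

Enumerate traces; 18 have nonzero weight after conditioning:
  (U=1, Y=1, Z=2, W=0, X=0) weight 1/242
  (U=1, Y=1, Z=2, W=0, X=1) weight 2/363
  (U=1, Y=1, Z=2, W=0, X=2) weight 2/363
  (U=1, Y=1, Z=2, W=1, X=0) weight 3/968
  (U=1, Y=1, Z=2, W=1, X=1) weight 1/242
  (U=1, Y=1, Z=2, W=1, X=2) weight 1/242
  (U=1, Y=1, Z=2, W=2, X=0) weight 1/242
  (U=1, Y=1, Z=2, W=2, X=1) weight 2/363
  (U=2, Y=0, Z=2, W=0, X=0) weight 1/121
  … 9 more
Group by U:
  weight(U=1) = 1/24
  weight(U=2) = 1/12
Total weight = 1/24 + 1/12 = 1/8
P(U=1 | obs) = 1/24 / 1/8 = 1/3
P(U=2 | obs) = 1/12 / 1/8 = 2/3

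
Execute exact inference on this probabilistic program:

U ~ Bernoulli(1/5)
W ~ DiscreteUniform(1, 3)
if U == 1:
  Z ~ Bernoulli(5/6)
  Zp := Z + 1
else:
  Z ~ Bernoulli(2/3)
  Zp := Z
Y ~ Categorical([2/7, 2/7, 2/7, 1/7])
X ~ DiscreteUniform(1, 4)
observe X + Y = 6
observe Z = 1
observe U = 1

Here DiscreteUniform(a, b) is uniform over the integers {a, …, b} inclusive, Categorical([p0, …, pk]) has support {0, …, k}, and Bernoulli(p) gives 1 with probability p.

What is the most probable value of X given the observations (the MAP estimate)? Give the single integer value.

argmax_v P(X = v | obs) = 4

Enumerate traces; 6 have nonzero weight after conditioning:
  (U=1, W=1, Z=1, Y=2, X=4) weight 1/252
  (U=1, W=1, Z=1, Y=3, X=3) weight 1/504
  (U=1, W=2, Z=1, Y=2, X=4) weight 1/252
  (U=1, W=2, Z=1, Y=3, X=3) weight 1/504
  (U=1, W=3, Z=1, Y=2, X=4) weight 1/252
  (U=1, W=3, Z=1, Y=3, X=3) weight 1/504
Group by X:
  weight(X=3) = 1/168
  weight(X=4) = 1/84
Total weight = 1/168 + 1/84 = 1/56
P(X=3 | obs) = 1/168 / 1/56 = 1/3
P(X=4 | obs) = 1/84 / 1/56 = 2/3
argmax = 4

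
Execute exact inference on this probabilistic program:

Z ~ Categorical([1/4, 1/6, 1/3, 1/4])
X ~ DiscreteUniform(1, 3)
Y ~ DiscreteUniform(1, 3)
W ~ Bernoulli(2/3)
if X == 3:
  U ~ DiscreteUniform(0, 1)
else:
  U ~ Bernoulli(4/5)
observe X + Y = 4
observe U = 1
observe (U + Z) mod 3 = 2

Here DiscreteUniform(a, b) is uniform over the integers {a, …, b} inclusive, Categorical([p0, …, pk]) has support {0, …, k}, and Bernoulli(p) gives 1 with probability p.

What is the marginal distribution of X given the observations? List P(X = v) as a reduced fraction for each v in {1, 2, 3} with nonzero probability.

P(X=1) = 8/21, P(X=2) = 8/21, P(X=3) = 5/21

Enumerate traces; 6 have nonzero weight after conditioning:
  (Z=1, X=1, Y=3, W=0, U=1) weight 2/405
  (Z=1, X=1, Y=3, W=1, U=1) weight 4/405
  (Z=1, X=2, Y=2, W=0, U=1) weight 2/405
  (Z=1, X=2, Y=2, W=1, U=1) weight 4/405
  (Z=1, X=3, Y=1, W=0, U=1) weight 1/324
  (Z=1, X=3, Y=1, W=1, U=1) weight 1/162
Group by X:
  weight(X=1) = 2/135
  weight(X=2) = 2/135
  weight(X=3) = 1/108
Total weight = 2/135 + 2/135 + 1/108 = 7/180
P(X=1 | obs) = 2/135 / 7/180 = 8/21
P(X=2 | obs) = 2/135 / 7/180 = 8/21
P(X=3 | obs) = 1/108 / 7/180 = 5/21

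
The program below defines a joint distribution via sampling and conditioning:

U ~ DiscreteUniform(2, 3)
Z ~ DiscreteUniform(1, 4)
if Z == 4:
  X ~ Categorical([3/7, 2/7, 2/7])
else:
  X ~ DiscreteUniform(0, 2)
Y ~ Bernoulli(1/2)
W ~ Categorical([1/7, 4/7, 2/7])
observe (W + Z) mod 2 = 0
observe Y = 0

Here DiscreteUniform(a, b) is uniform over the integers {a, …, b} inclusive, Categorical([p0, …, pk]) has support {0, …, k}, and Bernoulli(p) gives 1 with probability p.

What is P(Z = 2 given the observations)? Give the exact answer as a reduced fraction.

P(Z = 2 | obs) = 3/14

Enumerate traces; 36 have nonzero weight after conditioning:
  (U=2, Z=1, X=0, Y=0, W=1) weight 1/84
  (U=2, Z=1, X=1, Y=0, W=1) weight 1/84
  (U=2, Z=1, X=2, Y=0, W=1) weight 1/84
  (U=2, Z=2, X=0, Y=0, W=0) weight 1/336
  (U=2, Z=2, X=0, Y=0, W=2) weight 1/168
  (U=2, Z=2, X=1, Y=0, W=0) weight 1/336
  (U=2, Z=2, X=1, Y=0, W=2) weight 1/168
  (U=2, Z=2, X=2, Y=0, W=0) weight 1/336
  (U=2, Z=3, X=0, Y=0, W=1) weight 1/84
  (U=2, Z=4, X=0, Y=0, W=0) weight 3/784
  … 26 more
Group by Z:
  weight(Z=1) = 1/14
  weight(Z=2) = 3/56
  weight(Z=3) = 1/14
  weight(Z=4) = 3/56
Total weight = 1/14 + 3/56 + 1/14 + 3/56 = 1/4
P(Z=1 | obs) = 1/14 / 1/4 = 2/7
P(Z=2 | obs) = 3/56 / 1/4 = 3/14
P(Z=3 | obs) = 1/14 / 1/4 = 2/7
P(Z=4 | obs) = 3/56 / 1/4 = 3/14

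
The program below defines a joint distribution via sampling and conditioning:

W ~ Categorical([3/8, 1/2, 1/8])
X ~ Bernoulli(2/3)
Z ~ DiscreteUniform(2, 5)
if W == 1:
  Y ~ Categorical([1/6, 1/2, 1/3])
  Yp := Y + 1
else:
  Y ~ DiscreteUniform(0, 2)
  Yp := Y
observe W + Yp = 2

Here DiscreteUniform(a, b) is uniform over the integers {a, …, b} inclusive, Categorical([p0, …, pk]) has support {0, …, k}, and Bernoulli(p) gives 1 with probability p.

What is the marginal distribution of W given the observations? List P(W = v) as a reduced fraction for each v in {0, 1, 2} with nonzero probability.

P(W=0) = 1/2, P(W=1) = 1/3, P(W=2) = 1/6

Enumerate traces; 24 have nonzero weight after conditioning:
  (W=0, X=0, Z=2, Y=2) weight 1/96
  (W=0, X=0, Z=3, Y=2) weight 1/96
  (W=0, X=0, Z=4, Y=2) weight 1/96
  (W=0, X=0, Z=5, Y=2) weight 1/96
  (W=0, X=1, Z=2, Y=2) weight 1/48
  (W=0, X=1, Z=3, Y=2) weight 1/48
  (W=0, X=1, Z=4, Y=2) weight 1/48
  (W=0, X=1, Z=5, Y=2) weight 1/48
  (W=1, X=0, Z=2, Y=0) weight 1/144
  (W=2, X=0, Z=2, Y=0) weight 1/288
  … 14 more
Group by W:
  weight(W=0) = 1/8
  weight(W=1) = 1/12
  weight(W=2) = 1/24
Total weight = 1/8 + 1/12 + 1/24 = 1/4
P(W=0 | obs) = 1/8 / 1/4 = 1/2
P(W=1 | obs) = 1/12 / 1/4 = 1/3
P(W=2 | obs) = 1/24 / 1/4 = 1/6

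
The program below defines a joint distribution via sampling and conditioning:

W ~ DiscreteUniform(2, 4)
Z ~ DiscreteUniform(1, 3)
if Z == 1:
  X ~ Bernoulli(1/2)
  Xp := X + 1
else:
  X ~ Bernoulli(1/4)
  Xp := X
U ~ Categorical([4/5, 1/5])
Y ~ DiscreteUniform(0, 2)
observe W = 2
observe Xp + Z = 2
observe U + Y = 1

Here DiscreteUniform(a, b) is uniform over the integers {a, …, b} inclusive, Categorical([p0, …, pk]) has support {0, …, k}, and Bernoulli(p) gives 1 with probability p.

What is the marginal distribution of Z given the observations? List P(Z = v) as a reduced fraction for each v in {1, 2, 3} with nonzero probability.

P(Z=1) = 2/5, P(Z=2) = 3/5

Enumerate traces; 4 have nonzero weight after conditioning:
  (W=2, Z=1, X=0, U=0, Y=1) weight 2/135
  (W=2, Z=1, X=0, U=1, Y=0) weight 1/270
  (W=2, Z=2, X=0, U=0, Y=1) weight 1/45
  (W=2, Z=2, X=0, U=1, Y=0) weight 1/180
Group by Z:
  weight(Z=1) = 1/54
  weight(Z=2) = 1/36
Total weight = 1/54 + 1/36 = 5/108
P(Z=1 | obs) = 1/54 / 5/108 = 2/5
P(Z=2 | obs) = 1/36 / 5/108 = 3/5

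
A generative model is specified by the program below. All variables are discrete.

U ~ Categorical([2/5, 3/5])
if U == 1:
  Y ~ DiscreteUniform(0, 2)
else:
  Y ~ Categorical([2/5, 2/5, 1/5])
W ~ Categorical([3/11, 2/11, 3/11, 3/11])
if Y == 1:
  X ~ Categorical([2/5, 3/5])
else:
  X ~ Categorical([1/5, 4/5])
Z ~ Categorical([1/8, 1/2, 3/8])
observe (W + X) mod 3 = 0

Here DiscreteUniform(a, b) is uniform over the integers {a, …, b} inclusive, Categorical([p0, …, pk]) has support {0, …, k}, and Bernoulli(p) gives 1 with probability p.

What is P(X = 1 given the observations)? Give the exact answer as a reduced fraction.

Enumerate traces; 54 have nonzero weight after conditioning:
  (U=0, Y=0, W=0, X=0, Z=0) weight 3/2750
  (U=0, Y=0, W=0, X=0, Z=1) weight 6/1375
  (U=0, Y=0, W=0, X=0, Z=2) weight 9/2750
  (U=0, Y=0, W=2, X=1, Z=0) weight 6/1375
  (U=0, Y=0, W=2, X=1, Z=1) weight 24/1375
  (U=0, Y=0, W=2, X=1, Z=2) weight 18/1375
  (U=0, Y=0, W=3, X=0, Z=0) weight 3/2750
  (U=0, Y=0, W=3, X=0, Z=1) weight 6/1375
  … 46 more
Group by X:
  weight(X=0) = 204/1375
  weight(X=1) = 273/1375
Total weight = 204/1375 + 273/1375 = 477/1375
P(X=0 | obs) = 204/1375 / 477/1375 = 68/159
P(X=1 | obs) = 273/1375 / 477/1375 = 91/159

P(X = 1 | obs) = 91/159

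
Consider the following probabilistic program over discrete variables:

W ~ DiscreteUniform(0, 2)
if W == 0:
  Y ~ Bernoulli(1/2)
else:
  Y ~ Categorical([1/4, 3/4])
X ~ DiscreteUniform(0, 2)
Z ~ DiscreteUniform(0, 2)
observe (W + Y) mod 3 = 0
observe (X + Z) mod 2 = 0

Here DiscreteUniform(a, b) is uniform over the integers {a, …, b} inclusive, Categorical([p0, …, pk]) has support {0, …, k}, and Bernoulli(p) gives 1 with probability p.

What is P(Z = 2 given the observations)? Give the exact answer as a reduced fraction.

P(Z = 2 | obs) = 2/5

Enumerate traces; 10 have nonzero weight after conditioning:
  (W=0, Y=0, X=0, Z=0) weight 1/54
  (W=0, Y=0, X=0, Z=2) weight 1/54
  (W=0, Y=0, X=1, Z=1) weight 1/54
  (W=0, Y=0, X=2, Z=0) weight 1/54
  (W=0, Y=0, X=2, Z=2) weight 1/54
  (W=2, Y=1, X=0, Z=0) weight 1/36
  (W=2, Y=1, X=0, Z=2) weight 1/36
  (W=2, Y=1, X=1, Z=1) weight 1/36
  … 2 more
Group by Z:
  weight(Z=0) = 5/54
  weight(Z=1) = 5/108
  weight(Z=2) = 5/54
Total weight = 5/54 + 5/108 + 5/54 = 25/108
P(Z=0 | obs) = 5/54 / 25/108 = 2/5
P(Z=1 | obs) = 5/108 / 25/108 = 1/5
P(Z=2 | obs) = 5/54 / 25/108 = 2/5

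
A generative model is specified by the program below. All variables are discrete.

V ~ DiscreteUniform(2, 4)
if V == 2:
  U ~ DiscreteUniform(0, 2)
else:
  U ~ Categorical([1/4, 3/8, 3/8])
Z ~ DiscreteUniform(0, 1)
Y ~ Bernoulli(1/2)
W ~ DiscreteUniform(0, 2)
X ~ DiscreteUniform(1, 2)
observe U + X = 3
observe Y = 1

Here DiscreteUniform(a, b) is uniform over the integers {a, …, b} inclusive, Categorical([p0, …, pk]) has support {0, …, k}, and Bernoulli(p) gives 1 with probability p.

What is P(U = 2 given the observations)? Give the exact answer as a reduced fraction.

Enumerate traces; 36 have nonzero weight after conditioning:
  (V=2, U=1, Z=0, Y=1, W=0, X=2) weight 1/216
  (V=2, U=1, Z=0, Y=1, W=1, X=2) weight 1/216
  (V=2, U=1, Z=0, Y=1, W=2, X=2) weight 1/216
  (V=2, U=1, Z=1, Y=1, W=0, X=2) weight 1/216
  (V=2, U=1, Z=1, Y=1, W=1, X=2) weight 1/216
  (V=2, U=1, Z=1, Y=1, W=2, X=2) weight 1/216
  (V=2, U=2, Z=0, Y=1, W=0, X=1) weight 1/216
  (V=2, U=2, Z=0, Y=1, W=1, X=1) weight 1/216
  … 28 more
Group by U:
  weight(U=1) = 13/144
  weight(U=2) = 13/144
Total weight = 13/144 + 13/144 = 13/72
P(U=1 | obs) = 13/144 / 13/72 = 1/2
P(U=2 | obs) = 13/144 / 13/72 = 1/2

P(U = 2 | obs) = 1/2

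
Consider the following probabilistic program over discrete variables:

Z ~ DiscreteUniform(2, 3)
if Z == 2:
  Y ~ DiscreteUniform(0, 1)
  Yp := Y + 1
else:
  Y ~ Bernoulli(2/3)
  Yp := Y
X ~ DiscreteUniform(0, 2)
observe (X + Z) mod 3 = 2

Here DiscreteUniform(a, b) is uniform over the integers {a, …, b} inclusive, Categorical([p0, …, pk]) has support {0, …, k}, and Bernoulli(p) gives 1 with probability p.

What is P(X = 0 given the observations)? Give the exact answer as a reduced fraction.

P(X = 0 | obs) = 1/2

Enumerate traces; 4 have nonzero weight after conditioning:
  (Z=2, Y=0, X=0) weight 1/12
  (Z=2, Y=1, X=0) weight 1/12
  (Z=3, Y=0, X=2) weight 1/18
  (Z=3, Y=1, X=2) weight 1/9
Group by X:
  weight(X=0) = 1/6
  weight(X=2) = 1/6
Total weight = 1/6 + 1/6 = 1/3
P(X=0 | obs) = 1/6 / 1/3 = 1/2
P(X=2 | obs) = 1/6 / 1/3 = 1/2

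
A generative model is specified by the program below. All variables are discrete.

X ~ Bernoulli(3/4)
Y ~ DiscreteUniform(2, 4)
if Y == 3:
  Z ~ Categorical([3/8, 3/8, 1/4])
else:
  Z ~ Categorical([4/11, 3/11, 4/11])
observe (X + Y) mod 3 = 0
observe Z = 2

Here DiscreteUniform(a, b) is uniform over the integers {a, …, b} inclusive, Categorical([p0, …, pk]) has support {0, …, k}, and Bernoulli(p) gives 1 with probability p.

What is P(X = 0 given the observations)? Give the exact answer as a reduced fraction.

Enumerate traces; 2 have nonzero weight after conditioning:
  (X=0, Y=3, Z=2) weight 1/48
  (X=1, Y=2, Z=2) weight 1/11
Group by X:
  weight(X=0) = 1/48
  weight(X=1) = 1/11
Total weight = 1/48 + 1/11 = 59/528
P(X=0 | obs) = 1/48 / 59/528 = 11/59
P(X=1 | obs) = 1/11 / 59/528 = 48/59

P(X = 0 | obs) = 11/59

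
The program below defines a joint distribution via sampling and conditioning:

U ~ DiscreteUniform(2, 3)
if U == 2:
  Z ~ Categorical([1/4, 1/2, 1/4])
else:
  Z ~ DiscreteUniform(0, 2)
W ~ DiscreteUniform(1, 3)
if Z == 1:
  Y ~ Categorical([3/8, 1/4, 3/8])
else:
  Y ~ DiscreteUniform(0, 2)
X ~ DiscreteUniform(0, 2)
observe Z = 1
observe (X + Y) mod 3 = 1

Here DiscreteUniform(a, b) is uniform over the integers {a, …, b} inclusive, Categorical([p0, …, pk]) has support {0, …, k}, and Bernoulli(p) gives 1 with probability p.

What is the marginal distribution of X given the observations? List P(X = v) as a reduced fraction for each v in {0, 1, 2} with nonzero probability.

Enumerate traces; 18 have nonzero weight after conditioning:
  (U=2, Z=1, W=1, Y=0, X=1) weight 1/96
  (U=2, Z=1, W=1, Y=1, X=0) weight 1/144
  (U=2, Z=1, W=1, Y=2, X=2) weight 1/96
  (U=2, Z=1, W=2, Y=0, X=1) weight 1/96
  (U=2, Z=1, W=2, Y=1, X=0) weight 1/144
  (U=2, Z=1, W=2, Y=2, X=2) weight 1/96
  (U=2, Z=1, W=3, Y=0, X=1) weight 1/96
  (U=2, Z=1, W=3, Y=1, X=0) weight 1/144
  … 10 more
Group by X:
  weight(X=0) = 5/144
  weight(X=1) = 5/96
  weight(X=2) = 5/96
Total weight = 5/144 + 5/96 + 5/96 = 5/36
P(X=0 | obs) = 5/144 / 5/36 = 1/4
P(X=1 | obs) = 5/96 / 5/36 = 3/8
P(X=2 | obs) = 5/96 / 5/36 = 3/8

P(X=0) = 1/4, P(X=1) = 3/8, P(X=2) = 3/8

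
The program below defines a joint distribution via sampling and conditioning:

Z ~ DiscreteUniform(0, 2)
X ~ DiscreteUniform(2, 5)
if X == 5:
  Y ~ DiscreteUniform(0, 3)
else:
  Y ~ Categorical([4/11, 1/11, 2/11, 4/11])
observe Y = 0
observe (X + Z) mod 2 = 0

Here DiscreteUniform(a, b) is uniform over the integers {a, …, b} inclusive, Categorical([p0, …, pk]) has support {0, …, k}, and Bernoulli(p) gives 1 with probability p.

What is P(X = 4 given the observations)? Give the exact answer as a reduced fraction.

Enumerate traces; 6 have nonzero weight after conditioning:
  (Z=0, X=2, Y=0) weight 1/33
  (Z=0, X=4, Y=0) weight 1/33
  (Z=1, X=3, Y=0) weight 1/33
  (Z=1, X=5, Y=0) weight 1/48
  (Z=2, X=2, Y=0) weight 1/33
  (Z=2, X=4, Y=0) weight 1/33
Group by X:
  weight(X=2) = 2/33
  weight(X=3) = 1/33
  weight(X=4) = 2/33
  weight(X=5) = 1/48
Total weight = 2/33 + 1/33 + 2/33 + 1/48 = 91/528
P(X=2 | obs) = 2/33 / 91/528 = 32/91
P(X=3 | obs) = 1/33 / 91/528 = 16/91
P(X=4 | obs) = 2/33 / 91/528 = 32/91
P(X=5 | obs) = 1/48 / 91/528 = 11/91

P(X = 4 | obs) = 32/91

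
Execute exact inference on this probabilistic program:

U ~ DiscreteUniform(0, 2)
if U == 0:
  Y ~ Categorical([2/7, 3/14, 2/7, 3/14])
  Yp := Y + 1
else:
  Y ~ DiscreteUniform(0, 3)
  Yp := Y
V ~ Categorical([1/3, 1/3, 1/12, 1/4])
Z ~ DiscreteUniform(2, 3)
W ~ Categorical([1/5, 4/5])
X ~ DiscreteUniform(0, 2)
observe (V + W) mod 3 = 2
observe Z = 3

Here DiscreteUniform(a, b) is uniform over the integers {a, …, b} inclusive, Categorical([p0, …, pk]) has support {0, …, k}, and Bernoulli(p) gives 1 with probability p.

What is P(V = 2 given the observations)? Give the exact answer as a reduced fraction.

Enumerate traces; 72 have nonzero weight after conditioning:
  (U=0, Y=0, V=1, Z=3, W=1, X=0) weight 4/945
  (U=0, Y=0, V=1, Z=3, W=1, X=1) weight 4/945
  (U=0, Y=0, V=1, Z=3, W=1, X=2) weight 4/945
  (U=0, Y=0, V=2, Z=3, W=0, X=0) weight 1/3780
  (U=0, Y=0, V=2, Z=3, W=0, X=1) weight 1/3780
  (U=0, Y=0, V=2, Z=3, W=0, X=2) weight 1/3780
  (U=0, Y=1, V=1, Z=3, W=1, X=0) weight 1/315
  (U=0, Y=1, V=1, Z=3, W=1, X=1) weight 1/315
  … 64 more
Group by V:
  weight(V=1) = 2/15
  weight(V=2) = 1/120
Total weight = 2/15 + 1/120 = 17/120
P(V=1 | obs) = 2/15 / 17/120 = 16/17
P(V=2 | obs) = 1/120 / 17/120 = 1/17

P(V = 2 | obs) = 1/17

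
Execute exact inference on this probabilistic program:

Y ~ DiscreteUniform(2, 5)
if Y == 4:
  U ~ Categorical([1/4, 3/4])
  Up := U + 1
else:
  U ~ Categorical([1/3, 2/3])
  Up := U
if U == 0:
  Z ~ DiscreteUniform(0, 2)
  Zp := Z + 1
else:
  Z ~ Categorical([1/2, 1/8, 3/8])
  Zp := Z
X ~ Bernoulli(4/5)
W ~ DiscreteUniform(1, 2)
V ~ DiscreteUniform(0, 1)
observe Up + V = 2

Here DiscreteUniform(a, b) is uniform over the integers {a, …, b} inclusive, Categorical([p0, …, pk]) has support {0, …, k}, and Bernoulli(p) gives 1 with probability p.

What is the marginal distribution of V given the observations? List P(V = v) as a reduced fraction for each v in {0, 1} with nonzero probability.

Enumerate traces; 60 have nonzero weight after conditioning:
  (Y=2, U=1, Z=0, X=0, W=1, V=1) weight 1/240
  (Y=2, U=1, Z=0, X=0, W=2, V=1) weight 1/240
  (Y=2, U=1, Z=0, X=1, W=1, V=1) weight 1/60
  (Y=2, U=1, Z=0, X=1, W=2, V=1) weight 1/60
  (Y=2, U=1, Z=1, X=0, W=1, V=1) weight 1/960
  (Y=2, U=1, Z=1, X=0, W=2, V=1) weight 1/960
  (Y=2, U=1, Z=1, X=1, W=1, V=1) weight 1/240
  (Y=2, U=1, Z=1, X=1, W=2, V=1) weight 1/240
  (Y=4, U=1, Z=0, X=0, W=1, V=0) weight 3/640
  … 51 more
Group by V:
  weight(V=0) = 3/32
  weight(V=1) = 9/32
Total weight = 3/32 + 9/32 = 3/8
P(V=0 | obs) = 3/32 / 3/8 = 1/4
P(V=1 | obs) = 9/32 / 3/8 = 3/4

P(V=0) = 1/4, P(V=1) = 3/4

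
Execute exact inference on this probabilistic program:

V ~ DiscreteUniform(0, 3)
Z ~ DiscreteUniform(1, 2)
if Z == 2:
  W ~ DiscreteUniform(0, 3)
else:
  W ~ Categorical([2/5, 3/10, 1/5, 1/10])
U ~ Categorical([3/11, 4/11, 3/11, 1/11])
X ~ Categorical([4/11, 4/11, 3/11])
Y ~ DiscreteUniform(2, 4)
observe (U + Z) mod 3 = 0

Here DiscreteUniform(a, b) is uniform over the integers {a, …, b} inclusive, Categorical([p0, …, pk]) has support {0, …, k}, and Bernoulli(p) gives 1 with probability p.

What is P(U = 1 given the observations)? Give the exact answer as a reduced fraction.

Enumerate traces; 288 have nonzero weight after conditioning:
  (V=0, Z=1, W=0, U=2, X=0, Y=2) weight 1/605
  (V=0, Z=1, W=0, U=2, X=0, Y=3) weight 1/605
  (V=0, Z=1, W=0, U=2, X=0, Y=4) weight 1/605
  (V=0, Z=1, W=0, U=2, X=1, Y=2) weight 1/605
  (V=0, Z=1, W=0, U=2, X=1, Y=3) weight 1/605
  (V=0, Z=1, W=0, U=2, X=1, Y=4) weight 1/605
  (V=0, Z=1, W=0, U=2, X=2, Y=2) weight 3/2420
  (V=0, Z=1, W=0, U=2, X=2, Y=3) weight 3/2420
  (V=0, Z=2, W=0, U=1, X=0, Y=2) weight 1/726
  … 279 more
Group by U:
  weight(U=1) = 2/11
  weight(U=2) = 3/22
Total weight = 2/11 + 3/22 = 7/22
P(U=1 | obs) = 2/11 / 7/22 = 4/7
P(U=2 | obs) = 3/22 / 7/22 = 3/7

P(U = 1 | obs) = 4/7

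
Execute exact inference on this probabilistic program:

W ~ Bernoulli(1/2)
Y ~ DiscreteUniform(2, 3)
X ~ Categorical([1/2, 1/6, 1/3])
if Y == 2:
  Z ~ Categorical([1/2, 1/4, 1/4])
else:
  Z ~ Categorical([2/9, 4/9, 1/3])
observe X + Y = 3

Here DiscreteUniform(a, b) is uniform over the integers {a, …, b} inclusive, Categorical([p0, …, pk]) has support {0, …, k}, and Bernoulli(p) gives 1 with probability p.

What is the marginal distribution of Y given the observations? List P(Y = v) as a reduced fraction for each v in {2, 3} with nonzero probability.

P(Y=2) = 1/4, P(Y=3) = 3/4

Enumerate traces; 12 have nonzero weight after conditioning:
  (W=0, Y=2, X=1, Z=0) weight 1/48
  (W=0, Y=2, X=1, Z=1) weight 1/96
  (W=0, Y=2, X=1, Z=2) weight 1/96
  (W=0, Y=3, X=0, Z=0) weight 1/36
  (W=0, Y=3, X=0, Z=1) weight 1/18
  (W=0, Y=3, X=0, Z=2) weight 1/24
  (W=1, Y=2, X=1, Z=0) weight 1/48
  (W=1, Y=2, X=1, Z=1) weight 1/96
  … 4 more
Group by Y:
  weight(Y=2) = 1/12
  weight(Y=3) = 1/4
Total weight = 1/12 + 1/4 = 1/3
P(Y=2 | obs) = 1/12 / 1/3 = 1/4
P(Y=3 | obs) = 1/4 / 1/3 = 3/4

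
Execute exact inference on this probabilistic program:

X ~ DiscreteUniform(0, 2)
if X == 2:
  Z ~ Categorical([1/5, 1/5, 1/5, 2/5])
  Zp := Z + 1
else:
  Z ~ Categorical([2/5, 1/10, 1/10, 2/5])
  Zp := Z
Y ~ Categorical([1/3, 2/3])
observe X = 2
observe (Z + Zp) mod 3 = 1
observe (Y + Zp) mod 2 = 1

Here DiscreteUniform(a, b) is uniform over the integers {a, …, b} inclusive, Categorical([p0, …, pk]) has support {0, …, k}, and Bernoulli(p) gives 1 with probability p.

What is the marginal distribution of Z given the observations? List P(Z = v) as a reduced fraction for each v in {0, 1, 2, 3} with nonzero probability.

Enumerate traces; 2 have nonzero weight after conditioning:
  (X=2, Z=0, Y=0) weight 1/45
  (X=2, Z=3, Y=1) weight 4/45
Group by Z:
  weight(Z=0) = 1/45
  weight(Z=3) = 4/45
Total weight = 1/45 + 4/45 = 1/9
P(Z=0 | obs) = 1/45 / 1/9 = 1/5
P(Z=3 | obs) = 4/45 / 1/9 = 4/5

P(Z=0) = 1/5, P(Z=3) = 4/5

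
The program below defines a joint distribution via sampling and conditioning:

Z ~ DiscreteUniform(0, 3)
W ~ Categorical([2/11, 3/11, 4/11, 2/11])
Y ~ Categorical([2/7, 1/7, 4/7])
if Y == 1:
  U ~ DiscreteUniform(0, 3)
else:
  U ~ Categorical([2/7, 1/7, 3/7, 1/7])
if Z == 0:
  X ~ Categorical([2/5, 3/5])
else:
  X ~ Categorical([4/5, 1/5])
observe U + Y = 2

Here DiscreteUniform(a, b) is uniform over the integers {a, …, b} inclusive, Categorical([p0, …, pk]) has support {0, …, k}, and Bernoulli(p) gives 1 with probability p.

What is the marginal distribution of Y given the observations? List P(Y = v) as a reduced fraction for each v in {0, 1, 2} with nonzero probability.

P(Y=0) = 8/21, P(Y=1) = 1/9, P(Y=2) = 32/63

Enumerate traces; 96 have nonzero weight after conditioning:
  (Z=0, W=0, Y=0, U=2, X=0) weight 6/2695
  (Z=0, W=0, Y=0, U=2, X=1) weight 9/2695
  (Z=0, W=0, Y=1, U=1, X=0) weight 1/1540
  (Z=0, W=0, Y=1, U=1, X=1) weight 3/3080
  (Z=0, W=0, Y=2, U=0, X=0) weight 8/2695
  (Z=0, W=0, Y=2, U=0, X=1) weight 12/2695
  (Z=0, W=1, Y=0, U=2, X=0) weight 9/2695
  (Z=0, W=1, Y=0, U=2, X=1) weight 27/5390
  … 88 more
Group by Y:
  weight(Y=0) = 6/49
  weight(Y=1) = 1/28
  weight(Y=2) = 8/49
Total weight = 6/49 + 1/28 + 8/49 = 9/28
P(Y=0 | obs) = 6/49 / 9/28 = 8/21
P(Y=1 | obs) = 1/28 / 9/28 = 1/9
P(Y=2 | obs) = 8/49 / 9/28 = 32/63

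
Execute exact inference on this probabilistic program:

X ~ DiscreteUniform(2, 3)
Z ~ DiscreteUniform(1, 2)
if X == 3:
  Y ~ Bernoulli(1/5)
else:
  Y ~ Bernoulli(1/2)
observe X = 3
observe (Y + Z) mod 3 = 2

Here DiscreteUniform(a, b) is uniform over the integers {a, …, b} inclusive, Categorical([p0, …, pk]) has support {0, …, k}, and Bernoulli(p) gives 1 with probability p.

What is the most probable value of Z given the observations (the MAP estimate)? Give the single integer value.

argmax_v P(Z = v | obs) = 2

Enumerate traces; 2 have nonzero weight after conditioning:
  (X=3, Z=1, Y=1) weight 1/20
  (X=3, Z=2, Y=0) weight 1/5
Group by Z:
  weight(Z=1) = 1/20
  weight(Z=2) = 1/5
Total weight = 1/20 + 1/5 = 1/4
P(Z=1 | obs) = 1/20 / 1/4 = 1/5
P(Z=2 | obs) = 1/5 / 1/4 = 4/5
argmax = 2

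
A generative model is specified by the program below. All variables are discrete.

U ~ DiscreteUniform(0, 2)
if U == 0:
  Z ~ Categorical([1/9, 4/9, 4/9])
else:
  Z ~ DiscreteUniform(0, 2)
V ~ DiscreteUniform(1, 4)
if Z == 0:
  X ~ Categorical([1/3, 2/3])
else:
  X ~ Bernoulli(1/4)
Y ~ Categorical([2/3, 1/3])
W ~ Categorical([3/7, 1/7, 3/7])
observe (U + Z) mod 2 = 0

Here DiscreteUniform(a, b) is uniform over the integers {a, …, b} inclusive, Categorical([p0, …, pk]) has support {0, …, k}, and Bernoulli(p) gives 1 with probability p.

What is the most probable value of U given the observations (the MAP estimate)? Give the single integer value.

argmax_v P(U = v | obs) = 2

Enumerate traces; 240 have nonzero weight after conditioning:
  (U=0, Z=0, V=1, X=0, Y=0, W=0) weight 1/1134
  (U=0, Z=0, V=1, X=0, Y=0, W=1) weight 1/3402
  (U=0, Z=0, V=1, X=0, Y=0, W=2) weight 1/1134
  (U=0, Z=0, V=1, X=0, Y=1, W=0) weight 1/2268
  (U=0, Z=0, V=1, X=0, Y=1, W=1) weight 1/6804
  (U=0, Z=0, V=1, X=0, Y=1, W=2) weight 1/2268
  (U=0, Z=0, V=1, X=1, Y=0, W=0) weight 1/567
  (U=0, Z=0, V=1, X=1, Y=0, W=1) weight 1/1701
  (U=1, Z=1, V=1, X=0, Y=0, W=0) weight 1/168
  (U=2, Z=0, V=1, X=0, Y=0, W=0) weight 1/378
  … 230 more
Group by U:
  weight(U=0) = 5/27
  weight(U=1) = 1/9
  weight(U=2) = 2/9
Total weight = 5/27 + 1/9 + 2/9 = 14/27
P(U=0 | obs) = 5/27 / 14/27 = 5/14
P(U=1 | obs) = 1/9 / 14/27 = 3/14
P(U=2 | obs) = 2/9 / 14/27 = 3/7
argmax = 2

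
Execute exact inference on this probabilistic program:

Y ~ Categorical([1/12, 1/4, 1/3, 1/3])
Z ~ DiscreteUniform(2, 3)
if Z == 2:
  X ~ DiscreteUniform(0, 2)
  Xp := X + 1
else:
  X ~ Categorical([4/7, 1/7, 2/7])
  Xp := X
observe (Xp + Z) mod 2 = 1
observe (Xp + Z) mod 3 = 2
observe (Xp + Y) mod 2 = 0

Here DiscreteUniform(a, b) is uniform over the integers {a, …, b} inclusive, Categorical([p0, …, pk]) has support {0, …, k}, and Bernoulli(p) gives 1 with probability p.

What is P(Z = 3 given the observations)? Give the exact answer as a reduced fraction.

Enumerate traces; 4 have nonzero weight after conditioning:
  (Y=0, Z=3, X=2) weight 1/84
  (Y=1, Z=2, X=2) weight 1/24
  (Y=2, Z=3, X=2) weight 1/21
  (Y=3, Z=2, X=2) weight 1/18
Group by Z:
  weight(Z=2) = 7/72
  weight(Z=3) = 5/84
Total weight = 7/72 + 5/84 = 79/504
P(Z=2 | obs) = 7/72 / 79/504 = 49/79
P(Z=3 | obs) = 5/84 / 79/504 = 30/79

P(Z = 3 | obs) = 30/79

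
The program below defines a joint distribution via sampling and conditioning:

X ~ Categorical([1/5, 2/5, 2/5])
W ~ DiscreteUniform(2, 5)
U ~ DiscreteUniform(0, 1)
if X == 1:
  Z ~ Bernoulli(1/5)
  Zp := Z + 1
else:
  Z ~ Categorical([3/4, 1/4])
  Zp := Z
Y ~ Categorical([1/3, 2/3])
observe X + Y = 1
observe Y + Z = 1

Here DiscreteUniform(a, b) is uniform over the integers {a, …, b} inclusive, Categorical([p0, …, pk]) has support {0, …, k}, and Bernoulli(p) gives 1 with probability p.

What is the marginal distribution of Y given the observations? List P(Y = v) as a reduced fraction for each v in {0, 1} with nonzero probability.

P(Y=0) = 4/19, P(Y=1) = 15/19

Enumerate traces; 16 have nonzero weight after conditioning:
  (X=0, W=2, U=0, Z=0, Y=1) weight 1/80
  (X=0, W=2, U=1, Z=0, Y=1) weight 1/80
  (X=0, W=3, U=0, Z=0, Y=1) weight 1/80
  (X=0, W=3, U=1, Z=0, Y=1) weight 1/80
  (X=0, W=4, U=0, Z=0, Y=1) weight 1/80
  (X=0, W=4, U=1, Z=0, Y=1) weight 1/80
  (X=0, W=5, U=0, Z=0, Y=1) weight 1/80
  (X=0, W=5, U=1, Z=0, Y=1) weight 1/80
  (X=1, W=2, U=0, Z=1, Y=0) weight 1/300
  … 7 more
Group by Y:
  weight(Y=0) = 2/75
  weight(Y=1) = 1/10
Total weight = 2/75 + 1/10 = 19/150
P(Y=0 | obs) = 2/75 / 19/150 = 4/19
P(Y=1 | obs) = 1/10 / 19/150 = 15/19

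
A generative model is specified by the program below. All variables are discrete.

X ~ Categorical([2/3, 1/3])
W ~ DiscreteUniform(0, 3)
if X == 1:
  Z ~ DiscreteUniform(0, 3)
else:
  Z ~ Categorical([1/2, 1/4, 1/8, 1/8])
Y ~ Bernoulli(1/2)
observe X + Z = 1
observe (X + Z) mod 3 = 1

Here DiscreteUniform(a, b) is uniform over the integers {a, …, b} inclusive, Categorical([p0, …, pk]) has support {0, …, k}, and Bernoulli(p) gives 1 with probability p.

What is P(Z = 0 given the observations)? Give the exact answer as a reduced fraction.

Enumerate traces; 16 have nonzero weight after conditioning:
  (X=0, W=0, Z=1, Y=0) weight 1/48
  (X=0, W=0, Z=1, Y=1) weight 1/48
  (X=0, W=1, Z=1, Y=0) weight 1/48
  (X=0, W=1, Z=1, Y=1) weight 1/48
  (X=0, W=2, Z=1, Y=0) weight 1/48
  (X=0, W=2, Z=1, Y=1) weight 1/48
  (X=0, W=3, Z=1, Y=0) weight 1/48
  (X=0, W=3, Z=1, Y=1) weight 1/48
  (X=1, W=0, Z=0, Y=0) weight 1/96
  … 7 more
Group by Z:
  weight(Z=0) = 1/12
  weight(Z=1) = 1/6
Total weight = 1/12 + 1/6 = 1/4
P(Z=0 | obs) = 1/12 / 1/4 = 1/3
P(Z=1 | obs) = 1/6 / 1/4 = 2/3

P(Z = 0 | obs) = 1/3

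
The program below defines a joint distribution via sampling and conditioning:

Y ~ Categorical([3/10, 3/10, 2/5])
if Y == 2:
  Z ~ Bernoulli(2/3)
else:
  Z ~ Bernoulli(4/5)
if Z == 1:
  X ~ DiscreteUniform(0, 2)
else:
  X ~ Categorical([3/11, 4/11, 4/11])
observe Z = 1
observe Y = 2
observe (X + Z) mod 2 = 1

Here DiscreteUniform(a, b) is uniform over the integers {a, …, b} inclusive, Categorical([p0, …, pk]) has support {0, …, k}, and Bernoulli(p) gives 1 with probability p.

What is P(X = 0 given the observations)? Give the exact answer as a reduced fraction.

Enumerate traces; 2 have nonzero weight after conditioning:
  (Y=2, Z=1, X=0) weight 4/45
  (Y=2, Z=1, X=2) weight 4/45
Group by X:
  weight(X=0) = 4/45
  weight(X=2) = 4/45
Total weight = 4/45 + 4/45 = 8/45
P(X=0 | obs) = 4/45 / 8/45 = 1/2
P(X=2 | obs) = 4/45 / 8/45 = 1/2

P(X = 0 | obs) = 1/2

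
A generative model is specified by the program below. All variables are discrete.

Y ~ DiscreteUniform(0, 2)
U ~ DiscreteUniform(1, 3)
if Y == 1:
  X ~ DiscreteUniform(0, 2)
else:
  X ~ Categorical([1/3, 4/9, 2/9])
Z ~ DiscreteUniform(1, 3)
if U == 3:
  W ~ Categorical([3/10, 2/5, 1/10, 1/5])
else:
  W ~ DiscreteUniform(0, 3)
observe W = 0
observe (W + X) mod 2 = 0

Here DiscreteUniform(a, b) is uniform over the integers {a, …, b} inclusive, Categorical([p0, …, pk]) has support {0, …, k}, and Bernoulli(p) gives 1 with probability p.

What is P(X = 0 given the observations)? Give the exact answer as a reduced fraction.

P(X = 0 | obs) = 9/16

Enumerate traces; 54 have nonzero weight after conditioning:
  (Y=0, U=1, X=0, Z=1, W=0) weight 1/324
  (Y=0, U=1, X=0, Z=2, W=0) weight 1/324
  (Y=0, U=1, X=0, Z=3, W=0) weight 1/324
  (Y=0, U=1, X=2, Z=1, W=0) weight 1/486
  (Y=0, U=1, X=2, Z=2, W=0) weight 1/486
  (Y=0, U=1, X=2, Z=3, W=0) weight 1/486
  (Y=0, U=2, X=0, Z=1, W=0) weight 1/324
  (Y=0, U=2, X=0, Z=2, W=0) weight 1/324
  … 46 more
Group by X:
  weight(X=0) = 4/45
  weight(X=2) = 28/405
Total weight = 4/45 + 28/405 = 64/405
P(X=0 | obs) = 4/45 / 64/405 = 9/16
P(X=2 | obs) = 28/405 / 64/405 = 7/16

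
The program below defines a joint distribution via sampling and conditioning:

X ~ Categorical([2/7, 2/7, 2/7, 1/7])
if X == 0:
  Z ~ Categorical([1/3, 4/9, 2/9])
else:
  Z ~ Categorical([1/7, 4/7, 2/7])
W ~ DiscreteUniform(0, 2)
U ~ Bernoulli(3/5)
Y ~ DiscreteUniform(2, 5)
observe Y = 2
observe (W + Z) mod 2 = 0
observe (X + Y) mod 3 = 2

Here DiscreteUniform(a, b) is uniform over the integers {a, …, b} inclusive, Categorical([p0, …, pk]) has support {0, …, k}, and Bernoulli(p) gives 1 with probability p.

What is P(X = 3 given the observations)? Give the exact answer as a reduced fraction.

P(X = 3 | obs) = 45/143

Enumerate traces; 20 have nonzero weight after conditioning:
  (X=0, Z=0, W=0, U=0, Y=2) weight 1/315
  (X=0, Z=0, W=0, U=1, Y=2) weight 1/210
  (X=0, Z=0, W=2, U=0, Y=2) weight 1/315
  (X=0, Z=0, W=2, U=1, Y=2) weight 1/210
  (X=0, Z=1, W=1, U=0, Y=2) weight 4/945
  (X=0, Z=1, W=1, U=1, Y=2) weight 2/315
  (X=0, Z=2, W=0, U=0, Y=2) weight 2/945
  (X=0, Z=2, W=0, U=1, Y=2) weight 1/315
  (X=3, Z=0, W=0, U=0, Y=2) weight 1/1470
  … 11 more
Group by X:
  weight(X=0) = 1/27
  weight(X=3) = 5/294
Total weight = 1/27 + 5/294 = 143/2646
P(X=0 | obs) = 1/27 / 143/2646 = 98/143
P(X=3 | obs) = 5/294 / 143/2646 = 45/143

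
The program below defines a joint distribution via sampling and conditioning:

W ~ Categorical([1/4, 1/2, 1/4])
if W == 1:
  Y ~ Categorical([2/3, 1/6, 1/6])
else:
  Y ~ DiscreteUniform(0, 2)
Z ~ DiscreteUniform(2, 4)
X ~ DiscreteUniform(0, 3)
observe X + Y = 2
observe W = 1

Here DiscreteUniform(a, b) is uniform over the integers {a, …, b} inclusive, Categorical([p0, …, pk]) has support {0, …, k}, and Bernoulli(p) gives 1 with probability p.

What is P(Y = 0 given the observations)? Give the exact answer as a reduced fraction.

P(Y = 0 | obs) = 2/3

Enumerate traces; 9 have nonzero weight after conditioning:
  (W=1, Y=0, Z=2, X=2) weight 1/36
  (W=1, Y=0, Z=3, X=2) weight 1/36
  (W=1, Y=0, Z=4, X=2) weight 1/36
  (W=1, Y=1, Z=2, X=1) weight 1/144
  (W=1, Y=1, Z=3, X=1) weight 1/144
  (W=1, Y=1, Z=4, X=1) weight 1/144
  (W=1, Y=2, Z=2, X=0) weight 1/144
  (W=1, Y=2, Z=3, X=0) weight 1/144
  … 1 more
Group by Y:
  weight(Y=0) = 1/12
  weight(Y=1) = 1/48
  weight(Y=2) = 1/48
Total weight = 1/12 + 1/48 + 1/48 = 1/8
P(Y=0 | obs) = 1/12 / 1/8 = 2/3
P(Y=1 | obs) = 1/48 / 1/8 = 1/6
P(Y=2 | obs) = 1/48 / 1/8 = 1/6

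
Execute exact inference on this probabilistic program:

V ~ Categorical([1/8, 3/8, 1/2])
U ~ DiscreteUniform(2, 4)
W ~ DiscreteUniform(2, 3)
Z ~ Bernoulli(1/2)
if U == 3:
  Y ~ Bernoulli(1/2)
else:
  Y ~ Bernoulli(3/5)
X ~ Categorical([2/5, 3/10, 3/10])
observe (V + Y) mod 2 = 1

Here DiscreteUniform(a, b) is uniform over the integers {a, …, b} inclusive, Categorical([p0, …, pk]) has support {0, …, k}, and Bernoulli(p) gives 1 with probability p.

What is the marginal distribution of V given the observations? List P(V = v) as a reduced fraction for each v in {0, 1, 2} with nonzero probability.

Enumerate traces; 108 have nonzero weight after conditioning:
  (V=0, U=2, W=2, Z=0, Y=1, X=0) weight 1/400
  (V=0, U=2, W=2, Z=0, Y=1, X=1) weight 3/1600
  (V=0, U=2, W=2, Z=0, Y=1, X=2) weight 3/1600
  (V=0, U=2, W=2, Z=1, Y=1, X=0) weight 1/400
  (V=0, U=2, W=2, Z=1, Y=1, X=1) weight 3/1600
  (V=0, U=2, W=2, Z=1, Y=1, X=2) weight 3/1600
  (V=0, U=2, W=3, Z=0, Y=1, X=0) weight 1/400
  (V=0, U=2, W=3, Z=0, Y=1, X=1) weight 3/1600
  (V=1, U=2, W=2, Z=0, Y=0, X=0) weight 1/200
  (V=2, U=2, W=2, Z=0, Y=1, X=0) weight 1/100
  … 98 more
Group by V:
  weight(V=0) = 17/240
  weight(V=1) = 13/80
  weight(V=2) = 17/60
Total weight = 17/240 + 13/80 + 17/60 = 31/60
P(V=0 | obs) = 17/240 / 31/60 = 17/124
P(V=1 | obs) = 13/80 / 31/60 = 39/124
P(V=2 | obs) = 17/60 / 31/60 = 17/31

P(V=0) = 17/124, P(V=1) = 39/124, P(V=2) = 17/31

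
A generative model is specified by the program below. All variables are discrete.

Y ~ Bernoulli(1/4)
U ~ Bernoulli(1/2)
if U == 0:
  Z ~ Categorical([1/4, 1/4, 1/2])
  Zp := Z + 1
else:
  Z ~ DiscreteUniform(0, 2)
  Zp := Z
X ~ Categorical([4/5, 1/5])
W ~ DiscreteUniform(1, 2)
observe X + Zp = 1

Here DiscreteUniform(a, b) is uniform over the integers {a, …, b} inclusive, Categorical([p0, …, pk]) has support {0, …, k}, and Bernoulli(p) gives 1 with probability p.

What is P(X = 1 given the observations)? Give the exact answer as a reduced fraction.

P(X = 1 | obs) = 1/8

Enumerate traces; 12 have nonzero weight after conditioning:
  (Y=0, U=0, Z=0, X=0, W=1) weight 3/80
  (Y=0, U=0, Z=0, X=0, W=2) weight 3/80
  (Y=0, U=1, Z=0, X=1, W=1) weight 1/80
  (Y=0, U=1, Z=0, X=1, W=2) weight 1/80
  (Y=0, U=1, Z=1, X=0, W=1) weight 1/20
  (Y=0, U=1, Z=1, X=0, W=2) weight 1/20
  (Y=1, U=0, Z=0, X=0, W=1) weight 1/80
  (Y=1, U=0, Z=0, X=0, W=2) weight 1/80
  … 4 more
Group by X:
  weight(X=0) = 7/30
  weight(X=1) = 1/30
Total weight = 7/30 + 1/30 = 4/15
P(X=0 | obs) = 7/30 / 4/15 = 7/8
P(X=1 | obs) = 1/30 / 4/15 = 1/8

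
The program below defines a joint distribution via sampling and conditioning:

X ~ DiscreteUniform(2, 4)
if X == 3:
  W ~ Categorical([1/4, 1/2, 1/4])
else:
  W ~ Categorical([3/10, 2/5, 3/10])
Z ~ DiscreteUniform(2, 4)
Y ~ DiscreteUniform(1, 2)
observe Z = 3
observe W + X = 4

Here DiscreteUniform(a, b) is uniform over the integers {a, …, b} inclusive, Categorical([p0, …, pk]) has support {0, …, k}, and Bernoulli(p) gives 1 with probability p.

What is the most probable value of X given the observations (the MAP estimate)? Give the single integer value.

Enumerate traces; 6 have nonzero weight after conditioning:
  (X=2, W=2, Z=3, Y=1) weight 1/60
  (X=2, W=2, Z=3, Y=2) weight 1/60
  (X=3, W=1, Z=3, Y=1) weight 1/36
  (X=3, W=1, Z=3, Y=2) weight 1/36
  (X=4, W=0, Z=3, Y=1) weight 1/60
  (X=4, W=0, Z=3, Y=2) weight 1/60
Group by X:
  weight(X=2) = 1/30
  weight(X=3) = 1/18
  weight(X=4) = 1/30
Total weight = 1/30 + 1/18 + 1/30 = 11/90
P(X=2 | obs) = 1/30 / 11/90 = 3/11
P(X=3 | obs) = 1/18 / 11/90 = 5/11
P(X=4 | obs) = 1/30 / 11/90 = 3/11
argmax = 3

argmax_v P(X = v | obs) = 3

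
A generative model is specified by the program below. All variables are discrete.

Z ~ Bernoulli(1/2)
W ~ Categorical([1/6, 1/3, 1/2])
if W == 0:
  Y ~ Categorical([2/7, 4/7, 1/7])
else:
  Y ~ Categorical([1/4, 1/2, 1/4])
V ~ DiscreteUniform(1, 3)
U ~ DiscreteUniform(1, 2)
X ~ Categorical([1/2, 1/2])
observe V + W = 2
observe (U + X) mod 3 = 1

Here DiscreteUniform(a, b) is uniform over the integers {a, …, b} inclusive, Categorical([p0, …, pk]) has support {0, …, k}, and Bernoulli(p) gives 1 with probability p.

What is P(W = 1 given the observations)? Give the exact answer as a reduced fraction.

P(W = 1 | obs) = 2/3

Enumerate traces; 12 have nonzero weight after conditioning:
  (Z=0, W=0, Y=0, V=2, U=1, X=0) weight 1/504
  (Z=0, W=0, Y=1, V=2, U=1, X=0) weight 1/252
  (Z=0, W=0, Y=2, V=2, U=1, X=0) weight 1/1008
  (Z=0, W=1, Y=0, V=1, U=1, X=0) weight 1/288
  (Z=0, W=1, Y=1, V=1, U=1, X=0) weight 1/144
  (Z=0, W=1, Y=2, V=1, U=1, X=0) weight 1/288
  (Z=1, W=0, Y=0, V=2, U=1, X=0) weight 1/504
  (Z=1, W=0, Y=1, V=2, U=1, X=0) weight 1/252
  … 4 more
Group by W:
  weight(W=0) = 1/72
  weight(W=1) = 1/36
Total weight = 1/72 + 1/36 = 1/24
P(W=0 | obs) = 1/72 / 1/24 = 1/3
P(W=1 | obs) = 1/36 / 1/24 = 2/3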